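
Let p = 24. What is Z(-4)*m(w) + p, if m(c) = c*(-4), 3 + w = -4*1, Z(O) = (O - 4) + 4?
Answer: -88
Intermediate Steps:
Z(O) = O (Z(O) = (-4 + O) + 4 = O)
w = -7 (w = -3 - 4*1 = -3 - 4 = -7)
m(c) = -4*c
Z(-4)*m(w) + p = -(-16)*(-7) + 24 = -4*28 + 24 = -112 + 24 = -88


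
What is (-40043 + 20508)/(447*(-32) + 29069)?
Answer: -3907/2953 ≈ -1.3231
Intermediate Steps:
(-40043 + 20508)/(447*(-32) + 29069) = -19535/(-14304 + 29069) = -19535/14765 = -19535*1/14765 = -3907/2953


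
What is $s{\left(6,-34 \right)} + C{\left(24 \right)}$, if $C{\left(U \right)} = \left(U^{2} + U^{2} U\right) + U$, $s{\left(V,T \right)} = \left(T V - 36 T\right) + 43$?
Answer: $15487$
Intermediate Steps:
$s{\left(V,T \right)} = 43 - 36 T + T V$ ($s{\left(V,T \right)} = \left(- 36 T + T V\right) + 43 = 43 - 36 T + T V$)
$C{\left(U \right)} = U + U^{2} + U^{3}$ ($C{\left(U \right)} = \left(U^{2} + U^{3}\right) + U = U + U^{2} + U^{3}$)
$s{\left(6,-34 \right)} + C{\left(24 \right)} = \left(43 - -1224 - 204\right) + 24 \left(1 + 24 + 24^{2}\right) = \left(43 + 1224 - 204\right) + 24 \left(1 + 24 + 576\right) = 1063 + 24 \cdot 601 = 1063 + 14424 = 15487$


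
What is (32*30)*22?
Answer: 21120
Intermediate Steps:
(32*30)*22 = 960*22 = 21120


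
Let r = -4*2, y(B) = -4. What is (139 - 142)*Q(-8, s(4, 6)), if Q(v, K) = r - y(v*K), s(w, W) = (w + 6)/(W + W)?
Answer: 12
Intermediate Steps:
s(w, W) = (6 + w)/(2*W) (s(w, W) = (6 + w)/((2*W)) = (6 + w)*(1/(2*W)) = (6 + w)/(2*W))
r = -8
Q(v, K) = -4 (Q(v, K) = -8 - 1*(-4) = -8 + 4 = -4)
(139 - 142)*Q(-8, s(4, 6)) = (139 - 142)*(-4) = -3*(-4) = 12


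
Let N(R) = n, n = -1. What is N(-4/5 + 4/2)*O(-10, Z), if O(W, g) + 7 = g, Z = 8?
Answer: -1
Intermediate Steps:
O(W, g) = -7 + g
N(R) = -1
N(-4/5 + 4/2)*O(-10, Z) = -(-7 + 8) = -1*1 = -1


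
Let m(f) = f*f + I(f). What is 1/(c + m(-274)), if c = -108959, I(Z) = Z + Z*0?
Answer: -1/34157 ≈ -2.9277e-5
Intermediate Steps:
I(Z) = Z (I(Z) = Z + 0 = Z)
m(f) = f + f² (m(f) = f*f + f = f² + f = f + f²)
1/(c + m(-274)) = 1/(-108959 - 274*(1 - 274)) = 1/(-108959 - 274*(-273)) = 1/(-108959 + 74802) = 1/(-34157) = -1/34157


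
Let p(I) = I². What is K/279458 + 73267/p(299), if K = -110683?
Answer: 10579878403/24983824658 ≈ 0.42347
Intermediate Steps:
K/279458 + 73267/p(299) = -110683/279458 + 73267/(299²) = -110683*1/279458 + 73267/89401 = -110683/279458 + 73267*(1/89401) = -110683/279458 + 73267/89401 = 10579878403/24983824658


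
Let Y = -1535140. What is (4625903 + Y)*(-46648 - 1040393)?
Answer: -3359786102283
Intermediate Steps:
(4625903 + Y)*(-46648 - 1040393) = (4625903 - 1535140)*(-46648 - 1040393) = 3090763*(-1087041) = -3359786102283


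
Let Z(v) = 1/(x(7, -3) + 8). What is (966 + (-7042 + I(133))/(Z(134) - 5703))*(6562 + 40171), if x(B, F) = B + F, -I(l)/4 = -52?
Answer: 3093267457794/68435 ≈ 4.5200e+7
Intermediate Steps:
I(l) = 208 (I(l) = -4*(-52) = 208)
Z(v) = 1/12 (Z(v) = 1/((7 - 3) + 8) = 1/(4 + 8) = 1/12)
(966 + (-7042 + I(133))/(Z(134) - 5703))*(6562 + 40171) = (966 + (-7042 + 208)/(1/12 - 5703))*(6562 + 40171) = (966 - 6834/(-68435/12))*46733 = (966 - 6834*(-12/68435))*46733 = (966 + 82008/68435)*46733 = (66190218/68435)*46733 = 3093267457794/68435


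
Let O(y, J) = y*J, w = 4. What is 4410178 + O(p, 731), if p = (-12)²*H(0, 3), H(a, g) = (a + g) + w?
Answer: 5147026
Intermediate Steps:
H(a, g) = 4 + a + g (H(a, g) = (a + g) + 4 = 4 + a + g)
p = 1008 (p = (-12)²*(4 + 0 + 3) = 144*7 = 1008)
O(y, J) = J*y
4410178 + O(p, 731) = 4410178 + 731*1008 = 4410178 + 736848 = 5147026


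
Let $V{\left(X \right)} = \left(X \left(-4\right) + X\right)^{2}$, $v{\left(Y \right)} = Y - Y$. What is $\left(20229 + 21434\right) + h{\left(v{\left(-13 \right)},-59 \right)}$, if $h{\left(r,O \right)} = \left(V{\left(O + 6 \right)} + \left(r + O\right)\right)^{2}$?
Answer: $636190947$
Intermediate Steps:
$v{\left(Y \right)} = 0$
$V{\left(X \right)} = 9 X^{2}$ ($V{\left(X \right)} = \left(- 4 X + X\right)^{2} = \left(- 3 X\right)^{2} = 9 X^{2}$)
$h{\left(r,O \right)} = \left(O + r + 9 \left(6 + O\right)^{2}\right)^{2}$ ($h{\left(r,O \right)} = \left(9 \left(O + 6\right)^{2} + \left(r + O\right)\right)^{2} = \left(9 \left(6 + O\right)^{2} + \left(O + r\right)\right)^{2} = \left(O + r + 9 \left(6 + O\right)^{2}\right)^{2}$)
$\left(20229 + 21434\right) + h{\left(v{\left(-13 \right)},-59 \right)} = \left(20229 + 21434\right) + \left(-59 + 0 + 9 \left(6 - 59\right)^{2}\right)^{2} = 41663 + \left(-59 + 0 + 9 \left(-53\right)^{2}\right)^{2} = 41663 + \left(-59 + 0 + 9 \cdot 2809\right)^{2} = 41663 + \left(-59 + 0 + 25281\right)^{2} = 41663 + 25222^{2} = 41663 + 636149284 = 636190947$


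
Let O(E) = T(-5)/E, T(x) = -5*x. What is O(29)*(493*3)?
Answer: 1275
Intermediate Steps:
O(E) = 25/E (O(E) = (-5*(-5))/E = 25/E)
O(29)*(493*3) = (25/29)*(493*3) = (25*(1/29))*1479 = (25/29)*1479 = 1275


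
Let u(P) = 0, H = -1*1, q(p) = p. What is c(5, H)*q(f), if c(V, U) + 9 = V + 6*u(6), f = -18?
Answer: 72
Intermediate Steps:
H = -1
c(V, U) = -9 + V (c(V, U) = -9 + (V + 6*0) = -9 + (V + 0) = -9 + V)
c(5, H)*q(f) = (-9 + 5)*(-18) = -4*(-18) = 72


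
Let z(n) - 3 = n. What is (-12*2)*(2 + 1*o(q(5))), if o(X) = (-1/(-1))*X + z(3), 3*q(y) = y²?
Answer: -392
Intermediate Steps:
z(n) = 3 + n
q(y) = y²/3
o(X) = 6 + X (o(X) = (-1/(-1))*X + (3 + 3) = (-1*(-1))*X + 6 = 1*X + 6 = X + 6 = 6 + X)
(-12*2)*(2 + 1*o(q(5))) = (-12*2)*(2 + 1*(6 + (⅓)*5²)) = -24*(2 + 1*(6 + (⅓)*25)) = -24*(2 + 1*(6 + 25/3)) = -24*(2 + 1*(43/3)) = -24*(2 + 43/3) = -24*49/3 = -392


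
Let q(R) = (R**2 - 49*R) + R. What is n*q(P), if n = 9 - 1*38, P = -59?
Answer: -183077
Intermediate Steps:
q(R) = R**2 - 48*R
n = -29 (n = 9 - 38 = -29)
n*q(P) = -(-1711)*(-48 - 59) = -(-1711)*(-107) = -29*6313 = -183077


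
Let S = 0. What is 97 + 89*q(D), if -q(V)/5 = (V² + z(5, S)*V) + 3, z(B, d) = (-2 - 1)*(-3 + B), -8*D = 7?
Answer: -250557/64 ≈ -3915.0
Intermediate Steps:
D = -7/8 (D = -⅛*7 = -7/8 ≈ -0.87500)
z(B, d) = 9 - 3*B (z(B, d) = -3*(-3 + B) = 9 - 3*B)
q(V) = -15 - 5*V² + 30*V (q(V) = -5*((V² + (9 - 3*5)*V) + 3) = -5*((V² + (9 - 15)*V) + 3) = -5*((V² - 6*V) + 3) = -5*(3 + V² - 6*V) = -15 - 5*V² + 30*V)
97 + 89*q(D) = 97 + 89*(-15 - 5*(-7/8)² + 30*(-7/8)) = 97 + 89*(-15 - 5*49/64 - 105/4) = 97 + 89*(-15 - 245/64 - 105/4) = 97 + 89*(-2885/64) = 97 - 256765/64 = -250557/64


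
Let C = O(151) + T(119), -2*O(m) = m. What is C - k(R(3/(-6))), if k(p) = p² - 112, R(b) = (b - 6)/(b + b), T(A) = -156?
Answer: -647/4 ≈ -161.75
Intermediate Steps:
O(m) = -m/2
R(b) = (-6 + b)/(2*b) (R(b) = (-6 + b)/((2*b)) = (-6 + b)*(1/(2*b)) = (-6 + b)/(2*b))
k(p) = -112 + p²
C = -463/2 (C = -½*151 - 156 = -151/2 - 156 = -463/2 ≈ -231.50)
C - k(R(3/(-6))) = -463/2 - (-112 + ((-6 + 3/(-6))/(2*((3/(-6)))))²) = -463/2 - (-112 + ((-6 + 3*(-⅙))/(2*((3*(-⅙)))))²) = -463/2 - (-112 + ((-6 - ½)/(2*(-½)))²) = -463/2 - (-112 + ((½)*(-2)*(-13/2))²) = -463/2 - (-112 + (13/2)²) = -463/2 - (-112 + 169/4) = -463/2 - 1*(-279/4) = -463/2 + 279/4 = -647/4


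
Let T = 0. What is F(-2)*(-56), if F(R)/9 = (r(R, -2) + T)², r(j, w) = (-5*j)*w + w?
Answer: -243936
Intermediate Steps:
r(j, w) = w - 5*j*w (r(j, w) = -5*j*w + w = w - 5*j*w)
F(R) = 9*(-2 + 10*R)² (F(R) = 9*(-2*(1 - 5*R) + 0)² = 9*((-2 + 10*R) + 0)² = 9*(-2 + 10*R)²)
F(-2)*(-56) = (36*(-1 + 5*(-2))²)*(-56) = (36*(-1 - 10)²)*(-56) = (36*(-11)²)*(-56) = (36*121)*(-56) = 4356*(-56) = -243936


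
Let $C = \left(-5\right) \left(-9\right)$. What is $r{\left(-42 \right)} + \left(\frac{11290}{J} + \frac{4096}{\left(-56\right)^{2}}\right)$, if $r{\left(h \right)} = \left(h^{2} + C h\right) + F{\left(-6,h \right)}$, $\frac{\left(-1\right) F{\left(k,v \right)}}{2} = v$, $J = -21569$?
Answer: $- \frac{43561796}{1056881} \approx -41.217$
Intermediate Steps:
$C = 45$
$F{\left(k,v \right)} = - 2 v$
$r{\left(h \right)} = h^{2} + 43 h$ ($r{\left(h \right)} = \left(h^{2} + 45 h\right) - 2 h = h^{2} + 43 h$)
$r{\left(-42 \right)} + \left(\frac{11290}{J} + \frac{4096}{\left(-56\right)^{2}}\right) = - 42 \left(43 - 42\right) + \left(\frac{11290}{-21569} + \frac{4096}{\left(-56\right)^{2}}\right) = \left(-42\right) 1 + \left(11290 \left(- \frac{1}{21569}\right) + \frac{4096}{3136}\right) = -42 + \left(- \frac{11290}{21569} + 4096 \cdot \frac{1}{3136}\right) = -42 + \left(- \frac{11290}{21569} + \frac{64}{49}\right) = -42 + \frac{827206}{1056881} = - \frac{43561796}{1056881}$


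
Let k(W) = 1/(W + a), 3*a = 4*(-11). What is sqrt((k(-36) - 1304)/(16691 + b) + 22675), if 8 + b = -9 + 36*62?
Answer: sqrt(11703411490014123)/718428 ≈ 150.58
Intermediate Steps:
a = -44/3 (a = (4*(-11))/3 = (1/3)*(-44) = -44/3 ≈ -14.667)
b = 2215 (b = -8 + (-9 + 36*62) = -8 + (-9 + 2232) = -8 + 2223 = 2215)
k(W) = 1/(-44/3 + W) (k(W) = 1/(W - 44/3) = 1/(-44/3 + W))
sqrt((k(-36) - 1304)/(16691 + b) + 22675) = sqrt((3/(-44 + 3*(-36)) - 1304)/(16691 + 2215) + 22675) = sqrt((3/(-44 - 108) - 1304)/18906 + 22675) = sqrt((3/(-152) - 1304)*(1/18906) + 22675) = sqrt((3*(-1/152) - 1304)*(1/18906) + 22675) = sqrt((-3/152 - 1304)*(1/18906) + 22675) = sqrt(-198211/152*1/18906 + 22675) = sqrt(-198211/2873712 + 22675) = sqrt(65161221389/2873712) = sqrt(11703411490014123)/718428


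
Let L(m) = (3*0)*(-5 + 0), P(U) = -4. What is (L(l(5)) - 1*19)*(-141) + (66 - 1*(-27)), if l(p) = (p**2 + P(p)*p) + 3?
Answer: 2772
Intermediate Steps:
l(p) = 3 + p**2 - 4*p (l(p) = (p**2 - 4*p) + 3 = 3 + p**2 - 4*p)
L(m) = 0 (L(m) = 0*(-5) = 0)
(L(l(5)) - 1*19)*(-141) + (66 - 1*(-27)) = (0 - 1*19)*(-141) + (66 - 1*(-27)) = (0 - 19)*(-141) + (66 + 27) = -19*(-141) + 93 = 2679 + 93 = 2772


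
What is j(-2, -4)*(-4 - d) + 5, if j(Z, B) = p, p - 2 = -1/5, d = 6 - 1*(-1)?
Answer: -74/5 ≈ -14.800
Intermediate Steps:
d = 7 (d = 6 + 1 = 7)
p = 9/5 (p = 2 - 1/5 = 9/5 ≈ 1.8000)
j(Z, B) = 9/5
j(-2, -4)*(-4 - d) + 5 = 9*(-4 - 1*7)/5 + 5 = 9*(-4 - 7)/5 + 5 = (9/5)*(-11) + 5 = -99/5 + 5 = -74/5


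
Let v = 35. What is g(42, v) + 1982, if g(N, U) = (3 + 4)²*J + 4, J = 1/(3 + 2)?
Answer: 9979/5 ≈ 1995.8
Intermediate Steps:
J = ⅕ (J = 1/5 = ⅕ ≈ 0.20000)
g(N, U) = 69/5 (g(N, U) = (3 + 4)²*(⅕) + 4 = 7²*(⅕) + 4 = 49*(⅕) + 4 = 49/5 + 4 = 69/5)
g(42, v) + 1982 = 69/5 + 1982 = 9979/5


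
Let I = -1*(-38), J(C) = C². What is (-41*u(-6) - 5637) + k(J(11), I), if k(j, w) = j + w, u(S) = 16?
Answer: -6134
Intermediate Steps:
I = 38
(-41*u(-6) - 5637) + k(J(11), I) = (-41*16 - 5637) + (11² + 38) = (-656 - 5637) + (121 + 38) = -6293 + 159 = -6134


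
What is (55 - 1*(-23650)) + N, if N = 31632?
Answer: 55337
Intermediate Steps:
(55 - 1*(-23650)) + N = (55 - 1*(-23650)) + 31632 = (55 + 23650) + 31632 = 23705 + 31632 = 55337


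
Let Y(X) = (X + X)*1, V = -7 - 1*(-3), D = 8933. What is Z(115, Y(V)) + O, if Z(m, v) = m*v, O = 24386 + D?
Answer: 32399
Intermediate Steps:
V = -4 (V = -7 + 3 = -4)
Y(X) = 2*X (Y(X) = (2*X)*1 = 2*X)
O = 33319 (O = 24386 + 8933 = 33319)
Z(115, Y(V)) + O = 115*(2*(-4)) + 33319 = 115*(-8) + 33319 = -920 + 33319 = 32399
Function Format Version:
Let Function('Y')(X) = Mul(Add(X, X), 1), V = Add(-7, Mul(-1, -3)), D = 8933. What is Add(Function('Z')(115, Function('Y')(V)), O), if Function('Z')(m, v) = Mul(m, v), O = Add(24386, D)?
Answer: 32399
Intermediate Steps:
V = -4 (V = Add(-7, 3) = -4)
Function('Y')(X) = Mul(2, X) (Function('Y')(X) = Mul(Mul(2, X), 1) = Mul(2, X))
O = 33319 (O = Add(24386, 8933) = 33319)
Add(Function('Z')(115, Function('Y')(V)), O) = Add(Mul(115, Mul(2, -4)), 33319) = Add(Mul(115, -8), 33319) = Add(-920, 33319) = 32399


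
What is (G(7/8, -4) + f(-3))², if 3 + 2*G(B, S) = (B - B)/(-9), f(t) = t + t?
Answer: 225/4 ≈ 56.250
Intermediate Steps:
f(t) = 2*t
G(B, S) = -3/2 (G(B, S) = -3/2 + ((B - B)/(-9))/2 = -3/2 + (0*(-⅑))/2 = -3/2 + (½)*0 = -3/2 + 0 = -3/2)
(G(7/8, -4) + f(-3))² = (-3/2 + 2*(-3))² = (-3/2 - 6)² = (-15/2)² = 225/4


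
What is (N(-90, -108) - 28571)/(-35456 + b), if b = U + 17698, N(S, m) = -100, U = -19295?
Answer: 9557/12351 ≈ 0.77378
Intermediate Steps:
b = -1597 (b = -19295 + 17698 = -1597)
(N(-90, -108) - 28571)/(-35456 + b) = (-100 - 28571)/(-35456 - 1597) = -28671/(-37053) = -28671*(-1/37053) = 9557/12351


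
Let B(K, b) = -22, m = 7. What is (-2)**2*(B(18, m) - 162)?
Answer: -736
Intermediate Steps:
(-2)**2*(B(18, m) - 162) = (-2)**2*(-22 - 162) = 4*(-184) = -736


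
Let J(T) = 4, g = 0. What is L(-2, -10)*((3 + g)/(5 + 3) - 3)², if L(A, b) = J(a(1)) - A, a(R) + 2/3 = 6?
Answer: 1323/32 ≈ 41.344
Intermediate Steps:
a(R) = 16/3 (a(R) = -⅔ + 6 = 16/3)
L(A, b) = 4 - A
L(-2, -10)*((3 + g)/(5 + 3) - 3)² = (4 - 1*(-2))*((3 + 0)/(5 + 3) - 3)² = (4 + 2)*(3/8 - 3)² = 6*(3*(⅛) - 3)² = 6*(3/8 - 3)² = 6*(-21/8)² = 6*(441/64) = 1323/32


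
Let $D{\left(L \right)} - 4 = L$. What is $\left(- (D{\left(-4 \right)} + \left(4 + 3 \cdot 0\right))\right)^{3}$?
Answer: $-64$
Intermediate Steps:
$D{\left(L \right)} = 4 + L$
$\left(- (D{\left(-4 \right)} + \left(4 + 3 \cdot 0\right))\right)^{3} = \left(- (\left(4 - 4\right) + \left(4 + 3 \cdot 0\right))\right)^{3} = \left(- (0 + \left(4 + 0\right))\right)^{3} = \left(- (0 + 4)\right)^{3} = \left(\left(-1\right) 4\right)^{3} = \left(-4\right)^{3} = -64$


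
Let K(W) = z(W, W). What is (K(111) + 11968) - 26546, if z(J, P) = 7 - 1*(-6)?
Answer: -14565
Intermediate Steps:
z(J, P) = 13 (z(J, P) = 7 + 6 = 13)
K(W) = 13
(K(111) + 11968) - 26546 = (13 + 11968) - 26546 = 11981 - 26546 = -14565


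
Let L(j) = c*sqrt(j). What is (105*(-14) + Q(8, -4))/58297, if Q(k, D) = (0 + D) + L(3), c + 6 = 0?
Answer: -1474/58297 - 6*sqrt(3)/58297 ≈ -0.025463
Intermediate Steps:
c = -6 (c = -6 + 0 = -6)
L(j) = -6*sqrt(j)
Q(k, D) = D - 6*sqrt(3) (Q(k, D) = (0 + D) - 6*sqrt(3) = D - 6*sqrt(3))
(105*(-14) + Q(8, -4))/58297 = (105*(-14) + (-4 - 6*sqrt(3)))/58297 = (-1470 + (-4 - 6*sqrt(3)))*(1/58297) = (-1474 - 6*sqrt(3))*(1/58297) = -1474/58297 - 6*sqrt(3)/58297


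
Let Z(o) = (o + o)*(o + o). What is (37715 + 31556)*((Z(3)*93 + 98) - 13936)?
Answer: -726652790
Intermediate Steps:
Z(o) = 4*o² (Z(o) = (2*o)*(2*o) = 4*o²)
(37715 + 31556)*((Z(3)*93 + 98) - 13936) = (37715 + 31556)*(((4*3²)*93 + 98) - 13936) = 69271*(((4*9)*93 + 98) - 13936) = 69271*((36*93 + 98) - 13936) = 69271*((3348 + 98) - 13936) = 69271*(3446 - 13936) = 69271*(-10490) = -726652790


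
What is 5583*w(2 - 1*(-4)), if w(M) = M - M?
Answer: 0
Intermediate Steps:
w(M) = 0
5583*w(2 - 1*(-4)) = 5583*0 = 0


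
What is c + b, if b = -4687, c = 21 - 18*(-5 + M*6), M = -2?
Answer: -4360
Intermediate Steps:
c = 327 (c = 21 - 18*(-5 - 2*6) = 21 - 18*(-5 - 12) = 21 - 18*(-17) = 21 + 306 = 327)
c + b = 327 - 4687 = -4360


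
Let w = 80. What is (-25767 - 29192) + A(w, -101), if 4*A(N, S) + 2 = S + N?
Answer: -219859/4 ≈ -54965.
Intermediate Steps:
A(N, S) = -1/2 + N/4 + S/4 (A(N, S) = -1/2 + (S + N)/4 = -1/2 + (N + S)/4 = -1/2 + (N/4 + S/4) = -1/2 + N/4 + S/4)
(-25767 - 29192) + A(w, -101) = (-25767 - 29192) + (-1/2 + (1/4)*80 + (1/4)*(-101)) = -54959 + (-1/2 + 20 - 101/4) = -54959 - 23/4 = -219859/4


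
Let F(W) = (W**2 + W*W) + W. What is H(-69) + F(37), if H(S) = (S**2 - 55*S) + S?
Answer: 11262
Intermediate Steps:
F(W) = W + 2*W**2 (F(W) = (W**2 + W**2) + W = 2*W**2 + W = W + 2*W**2)
H(S) = S**2 - 54*S
H(-69) + F(37) = -69*(-54 - 69) + 37*(1 + 2*37) = -69*(-123) + 37*(1 + 74) = 8487 + 37*75 = 8487 + 2775 = 11262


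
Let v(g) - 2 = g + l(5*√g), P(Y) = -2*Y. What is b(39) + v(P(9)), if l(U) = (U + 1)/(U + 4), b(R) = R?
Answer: 5586/233 + 45*I*√2/466 ≈ 23.974 + 0.13657*I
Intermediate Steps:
l(U) = (1 + U)/(4 + U)
v(g) = 2 + g + (1 + 5*√g)/(4 + 5*√g) (v(g) = 2 + (g + (1 + 5*√g)/(4 + 5*√g)) = 2 + g + (1 + 5*√g)/(4 + 5*√g))
b(39) + v(P(9)) = 39 + (9 + 4*(-2*9) + 5*(-2*9)^(3/2) + 15*√(-2*9))/(4 + 5*√(-2*9)) = 39 + (9 + 4*(-18) + 5*(-18)^(3/2) + 15*√(-18))/(4 + 5*√(-18)) = 39 + (9 - 72 + 5*(-54*I*√2) + 15*(3*I*√2))/(4 + 5*(3*I*√2)) = 39 + (9 - 72 - 270*I*√2 + 45*I*√2)/(4 + 15*I*√2) = 39 + (-63 - 225*I*√2)/(4 + 15*I*√2)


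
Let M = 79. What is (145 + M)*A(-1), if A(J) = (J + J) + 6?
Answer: 896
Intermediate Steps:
A(J) = 6 + 2*J (A(J) = 2*J + 6 = 6 + 2*J)
(145 + M)*A(-1) = (145 + 79)*(6 + 2*(-1)) = 224*(6 - 2) = 224*4 = 896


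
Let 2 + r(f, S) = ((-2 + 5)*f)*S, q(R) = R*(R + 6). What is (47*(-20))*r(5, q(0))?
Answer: 1880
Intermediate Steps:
q(R) = R*(6 + R)
r(f, S) = -2 + 3*S*f (r(f, S) = -2 + ((-2 + 5)*f)*S = -2 + (3*f)*S = -2 + 3*S*f)
(47*(-20))*r(5, q(0)) = (47*(-20))*(-2 + 3*(0*(6 + 0))*5) = -940*(-2 + 3*(0*6)*5) = -940*(-2 + 3*0*5) = -940*(-2 + 0) = -940*(-2) = 1880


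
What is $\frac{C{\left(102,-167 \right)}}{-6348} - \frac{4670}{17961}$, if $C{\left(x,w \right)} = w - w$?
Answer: $- \frac{4670}{17961} \approx -0.26001$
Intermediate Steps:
$C{\left(x,w \right)} = 0$
$\frac{C{\left(102,-167 \right)}}{-6348} - \frac{4670}{17961} = \frac{0}{-6348} - \frac{4670}{17961} = 0 \left(- \frac{1}{6348}\right) - \frac{4670}{17961} = 0 - \frac{4670}{17961} = - \frac{4670}{17961}$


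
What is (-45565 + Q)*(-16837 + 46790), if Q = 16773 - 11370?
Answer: -1202972386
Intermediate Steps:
Q = 5403
(-45565 + Q)*(-16837 + 46790) = (-45565 + 5403)*(-16837 + 46790) = -40162*29953 = -1202972386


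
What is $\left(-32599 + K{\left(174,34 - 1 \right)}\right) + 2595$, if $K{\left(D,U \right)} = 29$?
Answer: $-29975$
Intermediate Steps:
$\left(-32599 + K{\left(174,34 - 1 \right)}\right) + 2595 = \left(-32599 + 29\right) + 2595 = -32570 + 2595 = -29975$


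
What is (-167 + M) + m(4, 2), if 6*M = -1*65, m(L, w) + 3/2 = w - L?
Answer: -544/3 ≈ -181.33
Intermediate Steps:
m(L, w) = -3/2 + w - L (m(L, w) = -3/2 + (w - L) = -3/2 + w - L)
M = -65/6 (M = (-1*65)/6 = (⅙)*(-65) = -65/6 ≈ -10.833)
(-167 + M) + m(4, 2) = (-167 - 65/6) + (-3/2 + 2 - 1*4) = -1067/6 + (-3/2 + 2 - 4) = -1067/6 - 7/2 = -544/3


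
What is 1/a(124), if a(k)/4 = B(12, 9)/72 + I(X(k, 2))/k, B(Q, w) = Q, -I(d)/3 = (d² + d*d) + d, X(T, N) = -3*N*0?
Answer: 3/2 ≈ 1.5000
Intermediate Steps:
X(T, N) = 0
I(d) = -6*d² - 3*d (I(d) = -3*((d² + d*d) + d) = -3*((d² + d²) + d) = -3*(2*d² + d) = -3*(d + 2*d²) = -6*d² - 3*d)
a(k) = ⅔ (a(k) = 4*(12/72 + (-3*0*(1 + 2*0))/k) = 4*(12*(1/72) + (-3*0*(1 + 0))/k) = 4*(⅙ + (-3*0*1)/k) = 4*(⅙ + 0/k) = 4*(⅙ + 0) = 4*(⅙) = ⅔)
1/a(124) = 1/(⅔) = 3/2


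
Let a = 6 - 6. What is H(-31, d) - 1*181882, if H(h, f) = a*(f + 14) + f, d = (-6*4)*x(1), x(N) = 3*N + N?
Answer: -181978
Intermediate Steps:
a = 0
x(N) = 4*N
d = -96 (d = (-6*4)*(4*1) = -24*4 = -96)
H(h, f) = f (H(h, f) = 0*(f + 14) + f = 0*(14 + f) + f = 0 + f = f)
H(-31, d) - 1*181882 = -96 - 1*181882 = -96 - 181882 = -181978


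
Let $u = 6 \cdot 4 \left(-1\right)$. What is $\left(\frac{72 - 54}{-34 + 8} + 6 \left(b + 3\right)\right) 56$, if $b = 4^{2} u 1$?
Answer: $- \frac{1664712}{13} \approx -1.2805 \cdot 10^{5}$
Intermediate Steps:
$u = -24$ ($u = 24 \left(-1\right) = -24$)
$b = -384$ ($b = 4^{2} \left(-24\right) 1 = 16 \left(-24\right) 1 = \left(-384\right) 1 = -384$)
$\left(\frac{72 - 54}{-34 + 8} + 6 \left(b + 3\right)\right) 56 = \left(\frac{72 - 54}{-34 + 8} + 6 \left(-384 + 3\right)\right) 56 = \left(\frac{18}{-26} + 6 \left(-381\right)\right) 56 = \left(18 \left(- \frac{1}{26}\right) - 2286\right) 56 = \left(- \frac{9}{13} - 2286\right) 56 = \left(- \frac{29727}{13}\right) 56 = - \frac{1664712}{13}$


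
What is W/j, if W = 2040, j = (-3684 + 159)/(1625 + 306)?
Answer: -262616/235 ≈ -1117.5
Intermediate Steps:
j = -3525/1931 ≈ -1.8255
W/j = 2040/(-3525/1931) = 2040*(-1931/3525) = -262616/235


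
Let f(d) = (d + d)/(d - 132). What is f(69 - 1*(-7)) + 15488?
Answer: 108397/7 ≈ 15485.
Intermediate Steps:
f(d) = 2*d/(-132 + d) (f(d) = (2*d)/(-132 + d) = 2*d/(-132 + d))
f(69 - 1*(-7)) + 15488 = 2*(69 - 1*(-7))/(-132 + (69 - 1*(-7))) + 15488 = 2*(69 + 7)/(-132 + (69 + 7)) + 15488 = 2*76/(-132 + 76) + 15488 = 2*76/(-56) + 15488 = 2*76*(-1/56) + 15488 = -19/7 + 15488 = 108397/7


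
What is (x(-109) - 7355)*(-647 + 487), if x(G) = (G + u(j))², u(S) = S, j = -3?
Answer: -830240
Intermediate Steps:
x(G) = (-3 + G)² (x(G) = (G - 3)² = (-3 + G)²)
(x(-109) - 7355)*(-647 + 487) = ((-3 - 109)² - 7355)*(-647 + 487) = ((-112)² - 7355)*(-160) = (12544 - 7355)*(-160) = 5189*(-160) = -830240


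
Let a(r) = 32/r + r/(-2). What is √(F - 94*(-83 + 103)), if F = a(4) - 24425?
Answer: 17*I*√91 ≈ 162.17*I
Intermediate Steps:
a(r) = 32/r - r/2 (a(r) = 32/r + r*(-½) = 32/r - r/2)
F = -24419 (F = (32/4 - ½*4) - 24425 = (32*(¼) - 2) - 24425 = (8 - 2) - 24425 = 6 - 24425 = -24419)
√(F - 94*(-83 + 103)) = √(-24419 - 94*(-83 + 103)) = √(-24419 - 94*20) = √(-24419 - 1880) = √(-26299) = 17*I*√91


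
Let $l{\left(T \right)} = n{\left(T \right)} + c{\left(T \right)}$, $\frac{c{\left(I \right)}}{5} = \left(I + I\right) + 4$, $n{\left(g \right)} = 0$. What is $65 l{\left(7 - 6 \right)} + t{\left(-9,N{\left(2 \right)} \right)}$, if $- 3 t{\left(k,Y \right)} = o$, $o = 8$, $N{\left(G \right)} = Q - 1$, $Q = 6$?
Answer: $\frac{5842}{3} \approx 1947.3$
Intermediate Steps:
$N{\left(G \right)} = 5$ ($N{\left(G \right)} = 6 - 1 = 5$)
$c{\left(I \right)} = 20 + 10 I$ ($c{\left(I \right)} = 5 \left(\left(I + I\right) + 4\right) = 5 \left(2 I + 4\right) = 5 \left(4 + 2 I\right) = 20 + 10 I$)
$l{\left(T \right)} = 20 + 10 T$ ($l{\left(T \right)} = 0 + \left(20 + 10 T\right) = 20 + 10 T$)
$t{\left(k,Y \right)} = - \frac{8}{3}$ ($t{\left(k,Y \right)} = \left(- \frac{1}{3}\right) 8 = - \frac{8}{3}$)
$65 l{\left(7 - 6 \right)} + t{\left(-9,N{\left(2 \right)} \right)} = 65 \left(20 + 10 \left(7 - 6\right)\right) - \frac{8}{3} = 65 \left(20 + 10 \cdot 1\right) - \frac{8}{3} = 65 \left(20 + 10\right) - \frac{8}{3} = 65 \cdot 30 - \frac{8}{3} = 1950 - \frac{8}{3} = \frac{5842}{3}$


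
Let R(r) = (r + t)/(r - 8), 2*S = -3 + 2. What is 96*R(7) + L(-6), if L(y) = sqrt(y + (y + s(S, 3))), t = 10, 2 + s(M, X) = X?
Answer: -1632 + I*sqrt(11) ≈ -1632.0 + 3.3166*I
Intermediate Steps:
S = -1/2 (S = (-3 + 2)/2 = (1/2)*(-1) = -1/2 ≈ -0.50000)
s(M, X) = -2 + X
R(r) = (10 + r)/(-8 + r) (R(r) = (r + 10)/(r - 8) = (10 + r)/(-8 + r))
L(y) = sqrt(1 + 2*y) (L(y) = sqrt(y + (y + (-2 + 3))) = sqrt(y + (y + 1)) = sqrt(y + (1 + y)) = sqrt(1 + 2*y))
96*R(7) + L(-6) = 96*((10 + 7)/(-8 + 7)) + sqrt(1 + 2*(-6)) = 96*(17/(-1)) + sqrt(1 - 12) = 96*(-1*17) + sqrt(-11) = 96*(-17) + I*sqrt(11) = -1632 + I*sqrt(11)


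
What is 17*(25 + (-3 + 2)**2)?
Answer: 442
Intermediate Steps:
17*(25 + (-3 + 2)**2) = 17*(25 + (-1)**2) = 17*(25 + 1) = 17*26 = 442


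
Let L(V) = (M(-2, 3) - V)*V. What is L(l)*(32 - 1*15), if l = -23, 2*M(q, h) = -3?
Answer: -16813/2 ≈ -8406.5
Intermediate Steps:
M(q, h) = -3/2 (M(q, h) = (½)*(-3) = -3/2)
L(V) = V*(-3/2 - V) (L(V) = (-3/2 - V)*V = V*(-3/2 - V))
L(l)*(32 - 1*15) = (-½*(-23)*(3 + 2*(-23)))*(32 - 1*15) = (-½*(-23)*(3 - 46))*(32 - 15) = -½*(-23)*(-43)*17 = -989/2*17 = -16813/2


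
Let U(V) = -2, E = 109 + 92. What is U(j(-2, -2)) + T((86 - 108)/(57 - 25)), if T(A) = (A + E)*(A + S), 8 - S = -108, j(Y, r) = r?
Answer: 5912713/256 ≈ 23097.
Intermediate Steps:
E = 201
S = 116 (S = 8 - 1*(-108) = 8 + 108 = 116)
T(A) = (116 + A)*(201 + A) (T(A) = (A + 201)*(A + 116) = (201 + A)*(116 + A) = (116 + A)*(201 + A))
U(j(-2, -2)) + T((86 - 108)/(57 - 25)) = -2 + (23316 + ((86 - 108)/(57 - 25))**2 + 317*((86 - 108)/(57 - 25))) = -2 + (23316 + (-22/32)**2 + 317*(-22/32)) = -2 + (23316 + (-22*1/32)**2 + 317*(-22*1/32)) = -2 + (23316 + (-11/16)**2 + 317*(-11/16)) = -2 + (23316 + 121/256 - 3487/16) = -2 + 5913225/256 = 5912713/256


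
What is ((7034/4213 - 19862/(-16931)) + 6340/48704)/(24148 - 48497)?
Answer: -2582001392015/21147539165367472 ≈ -0.00012209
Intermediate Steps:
((7034/4213 - 19862/(-16931)) + 6340/48704)/(24148 - 48497) = ((7034*(1/4213) - 19862*(-1/16931)) + 6340*(1/48704))/(-24349) = ((7034/4213 + 19862/16931) + 1585/12176)*(-1/24349) = (202771260/71330303 + 1585/12176)*(-1/24349) = (2582001392015/868517769328)*(-1/24349) = -2582001392015/21147539165367472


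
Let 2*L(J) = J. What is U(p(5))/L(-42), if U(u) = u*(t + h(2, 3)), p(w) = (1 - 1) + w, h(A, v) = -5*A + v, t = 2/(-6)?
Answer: 110/63 ≈ 1.7460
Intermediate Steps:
L(J) = J/2
t = -1/3 (t = 2*(-1/6) = -1/3 ≈ -0.33333)
h(A, v) = v - 5*A
p(w) = w (p(w) = 0 + w = w)
U(u) = -22*u/3 (U(u) = u*(-1/3 + (3 - 5*2)) = u*(-1/3 + (3 - 10)) = u*(-1/3 - 7) = u*(-22/3) = -22*u/3)
U(p(5))/L(-42) = (-22/3*5)/(((1/2)*(-42))) = -110/3/(-21) = -110/3*(-1/21) = 110/63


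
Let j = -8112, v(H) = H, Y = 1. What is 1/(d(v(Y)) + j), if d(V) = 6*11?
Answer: -1/8046 ≈ -0.00012429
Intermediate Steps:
d(V) = 66
1/(d(v(Y)) + j) = 1/(66 - 8112) = 1/(-8046) = -1/8046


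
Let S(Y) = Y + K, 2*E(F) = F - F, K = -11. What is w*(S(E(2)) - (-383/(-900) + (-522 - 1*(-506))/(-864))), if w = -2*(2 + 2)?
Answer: 61798/675 ≈ 91.553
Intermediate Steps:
E(F) = 0 (E(F) = (F - F)/2 = (½)*0 = 0)
S(Y) = -11 + Y (S(Y) = Y - 11 = -11 + Y)
w = -8 (w = -2*4 = -8)
w*(S(E(2)) - (-383/(-900) + (-522 - 1*(-506))/(-864))) = -8*((-11 + 0) - (-383/(-900) + (-522 - 1*(-506))/(-864))) = -8*(-11 - (-383*(-1/900) + (-522 + 506)*(-1/864))) = -8*(-11 - (383/900 - 16*(-1/864))) = -8*(-11 - (383/900 + 1/54)) = -8*(-11 - 1*1199/2700) = -8*(-11 - 1199/2700) = -8*(-30899/2700) = 61798/675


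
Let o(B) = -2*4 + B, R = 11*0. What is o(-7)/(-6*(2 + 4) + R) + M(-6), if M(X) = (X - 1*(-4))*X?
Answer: 149/12 ≈ 12.417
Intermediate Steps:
R = 0
o(B) = -8 + B
M(X) = X*(4 + X) (M(X) = (X + 4)*X = (4 + X)*X = X*(4 + X))
o(-7)/(-6*(2 + 4) + R) + M(-6) = (-8 - 7)/(-6*(2 + 4) + 0) - 6*(4 - 6) = -15/(-6*6 + 0) - 6*(-2) = -15/(-36 + 0) + 12 = -15/(-36) + 12 = -1/36*(-15) + 12 = 5/12 + 12 = 149/12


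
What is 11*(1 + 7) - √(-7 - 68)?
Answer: 88 - 5*I*√3 ≈ 88.0 - 8.6602*I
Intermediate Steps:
11*(1 + 7) - √(-7 - 68) = 11*8 - √(-75) = 88 - 5*I*√3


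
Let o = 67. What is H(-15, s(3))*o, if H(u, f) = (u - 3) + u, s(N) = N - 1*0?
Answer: -2211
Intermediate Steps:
s(N) = N (s(N) = N + 0 = N)
H(u, f) = -3 + 2*u (H(u, f) = (-3 + u) + u = -3 + 2*u)
H(-15, s(3))*o = (-3 + 2*(-15))*67 = (-3 - 30)*67 = -33*67 = -2211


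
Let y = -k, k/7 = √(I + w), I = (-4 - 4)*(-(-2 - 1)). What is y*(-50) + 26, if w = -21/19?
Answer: 26 + 1050*I*√1007/19 ≈ 26.0 + 1753.7*I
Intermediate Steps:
I = -24 (I = -(-8)*(-3) = -8*3 = -24)
w = -21/19 (w = -21*1/19 = -21/19 ≈ -1.1053)
k = 21*I*√1007/19 (k = 7*√(-24 - 21/19) = 7*√(-477/19) = 7*(3*I*√1007/19) = 21*I*√1007/19 ≈ 35.074*I)
y = -21*I*√1007/19 ≈ -35.074*I
y*(-50) + 26 = -21*I*√1007/19*(-50) + 26 = 1050*I*√1007/19 + 26 = 26 + 1050*I*√1007/19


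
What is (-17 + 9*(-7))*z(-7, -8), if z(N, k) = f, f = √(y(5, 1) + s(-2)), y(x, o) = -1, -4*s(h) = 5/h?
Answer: -20*I*√6 ≈ -48.99*I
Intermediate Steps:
s(h) = -5/(4*h)
f = I*√6/4 (f = √(-1 - 5/4/(-2)) = √(-1 - 5/4*(-½)) = √(-1 + 5/8) = √(-3/8) = I*√6/4 ≈ 0.61237*I)
z(N, k) = I*√6/4
(-17 + 9*(-7))*z(-7, -8) = (-17 + 9*(-7))*(I*√6/4) = (-17 - 63)*(I*√6/4) = -20*I*√6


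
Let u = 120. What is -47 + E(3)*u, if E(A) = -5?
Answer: -647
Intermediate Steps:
-47 + E(3)*u = -47 - 5*120 = -47 - 600 = -647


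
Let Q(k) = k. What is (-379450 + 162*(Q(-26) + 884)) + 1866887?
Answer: 1626433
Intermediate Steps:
(-379450 + 162*(Q(-26) + 884)) + 1866887 = (-379450 + 162*(-26 + 884)) + 1866887 = (-379450 + 162*858) + 1866887 = (-379450 + 138996) + 1866887 = -240454 + 1866887 = 1626433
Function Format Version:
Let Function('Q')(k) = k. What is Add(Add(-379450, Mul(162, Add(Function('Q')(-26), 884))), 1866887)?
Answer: 1626433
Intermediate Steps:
Add(Add(-379450, Mul(162, Add(Function('Q')(-26), 884))), 1866887) = Add(Add(-379450, Mul(162, Add(-26, 884))), 1866887) = Add(Add(-379450, Mul(162, 858)), 1866887) = Add(Add(-379450, 138996), 1866887) = Add(-240454, 1866887) = 1626433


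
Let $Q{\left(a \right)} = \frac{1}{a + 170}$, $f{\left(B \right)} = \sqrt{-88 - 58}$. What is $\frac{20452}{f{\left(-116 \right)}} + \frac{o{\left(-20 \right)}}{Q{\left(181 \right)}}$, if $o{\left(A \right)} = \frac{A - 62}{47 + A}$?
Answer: $-1066 - \frac{10226 i \sqrt{146}}{73} \approx -1066.0 - 1692.6 i$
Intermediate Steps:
$f{\left(B \right)} = i \sqrt{146}$ ($f{\left(B \right)} = \sqrt{-146} = i \sqrt{146}$)
$o{\left(A \right)} = \frac{-62 + A}{47 + A}$
$Q{\left(a \right)} = \frac{1}{170 + a}$
$\frac{20452}{f{\left(-116 \right)}} + \frac{o{\left(-20 \right)}}{Q{\left(181 \right)}} = \frac{20452}{i \sqrt{146}} + \frac{\frac{1}{47 - 20} \left(-62 - 20\right)}{\frac{1}{170 + 181}} = 20452 \left(- \frac{i \sqrt{146}}{146}\right) + \frac{\frac{1}{27} \left(-82\right)}{\frac{1}{351}} = - \frac{10226 i \sqrt{146}}{73} + \frac{1}{27} \left(-82\right) \frac{1}{\frac{1}{351}} = - \frac{10226 i \sqrt{146}}{73} - 1066 = -1066 - \frac{10226 i \sqrt{146}}{73}$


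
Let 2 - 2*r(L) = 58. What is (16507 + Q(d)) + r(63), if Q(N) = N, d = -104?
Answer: 16375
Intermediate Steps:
r(L) = -28 (r(L) = 1 - ½*58 = 1 - 29 = -28)
(16507 + Q(d)) + r(63) = (16507 - 104) - 28 = 16403 - 28 = 16375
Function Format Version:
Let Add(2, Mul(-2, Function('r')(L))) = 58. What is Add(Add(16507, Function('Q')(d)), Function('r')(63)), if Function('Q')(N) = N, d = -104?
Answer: 16375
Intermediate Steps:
Function('r')(L) = -28 (Function('r')(L) = Add(1, Mul(Rational(-1, 2), 58)) = Add(1, -29) = -28)
Add(Add(16507, Function('Q')(d)), Function('r')(63)) = Add(Add(16507, -104), -28) = Add(16403, -28) = 16375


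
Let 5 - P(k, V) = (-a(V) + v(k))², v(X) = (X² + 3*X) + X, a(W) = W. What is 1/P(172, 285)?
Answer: -1/899220164 ≈ -1.1121e-9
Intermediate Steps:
v(X) = X² + 4*X
P(k, V) = 5 - (-V + k*(4 + k))²
1/P(172, 285) = 1/(5 - (285 - 1*172*(4 + 172))²) = 1/(5 - (285 - 1*172*176)²) = 1/(5 - (285 - 30272)²) = 1/(5 - 1*(-29987)²) = 1/(5 - 1*899220169) = 1/(5 - 899220169) = 1/(-899220164) = -1/899220164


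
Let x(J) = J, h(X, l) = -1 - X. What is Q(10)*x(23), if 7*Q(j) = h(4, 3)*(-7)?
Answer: 115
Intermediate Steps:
Q(j) = 5 (Q(j) = ((-1 - 1*4)*(-7))/7 = ((-1 - 4)*(-7))/7 = (-5*(-7))/7 = (⅐)*35 = 5)
Q(10)*x(23) = 5*23 = 115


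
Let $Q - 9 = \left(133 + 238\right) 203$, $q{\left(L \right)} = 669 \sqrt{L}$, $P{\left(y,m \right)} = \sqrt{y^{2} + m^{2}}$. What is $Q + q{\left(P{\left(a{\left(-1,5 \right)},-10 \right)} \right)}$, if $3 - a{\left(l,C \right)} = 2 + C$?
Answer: $75322 + 669 \sqrt{2} \sqrt[4]{29} \approx 77518.0$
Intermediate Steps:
$a{\left(l,C \right)} = 1 - C$ ($a{\left(l,C \right)} = 3 - \left(2 + C\right) = 1 - C$)
$P{\left(y,m \right)} = \sqrt{m^{2} + y^{2}}$
$Q = 75322$ ($Q = 9 + \left(133 + 238\right) 203 = 9 + 371 \cdot 203 = 9 + 75313 = 75322$)
$Q + q{\left(P{\left(a{\left(-1,5 \right)},-10 \right)} \right)} = 75322 + 669 \sqrt{\sqrt{\left(-10\right)^{2} + \left(1 - 5\right)^{2}}} = 75322 + 669 \sqrt{\sqrt{100 + \left(1 - 5\right)^{2}}} = 75322 + 669 \sqrt{\sqrt{100 + \left(-4\right)^{2}}} = 75322 + 669 \sqrt{\sqrt{100 + 16}} = 75322 + 669 \sqrt{\sqrt{116}} = 75322 + 669 \sqrt{2 \sqrt{29}} = 75322 + 669 \sqrt{2} \sqrt[4]{29}$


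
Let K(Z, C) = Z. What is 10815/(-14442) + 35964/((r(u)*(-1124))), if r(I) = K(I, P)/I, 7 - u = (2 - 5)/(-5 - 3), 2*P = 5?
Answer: -44295679/1352734 ≈ -32.745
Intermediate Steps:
P = 5/2 (P = (½)*5 = 5/2 ≈ 2.5000)
u = 53/8 (u = 7 - (2 - 5)/(-5 - 3) = 7 - (-3)/(-8) = 7 - (-3)*(-1)/8 = 7 - 1*3/8 = 7 - 3/8 = 53/8 ≈ 6.6250)
r(I) = 1 (r(I) = I/I = 1)
10815/(-14442) + 35964/((r(u)*(-1124))) = 10815/(-14442) + 35964/((1*(-1124))) = 10815*(-1/14442) + 35964/(-1124) = -3605/4814 + 35964*(-1/1124) = -3605/4814 - 8991/281 = -44295679/1352734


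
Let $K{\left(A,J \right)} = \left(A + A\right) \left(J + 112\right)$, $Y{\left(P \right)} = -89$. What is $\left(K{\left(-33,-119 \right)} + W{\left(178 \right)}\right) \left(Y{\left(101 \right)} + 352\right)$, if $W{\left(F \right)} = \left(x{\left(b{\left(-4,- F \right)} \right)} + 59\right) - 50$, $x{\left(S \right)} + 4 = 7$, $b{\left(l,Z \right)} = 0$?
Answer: $124662$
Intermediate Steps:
$x{\left(S \right)} = 3$ ($x{\left(S \right)} = -4 + 7 = 3$)
$K{\left(A,J \right)} = 2 A \left(112 + J\right)$
$W{\left(F \right)} = 12$ ($W{\left(F \right)} = \left(3 + 59\right) - 50 = 62 - 50 = 12$)
$\left(K{\left(-33,-119 \right)} + W{\left(178 \right)}\right) \left(Y{\left(101 \right)} + 352\right) = \left(2 \left(-33\right) \left(112 - 119\right) + 12\right) \left(-89 + 352\right) = \left(2 \left(-33\right) \left(-7\right) + 12\right) 263 = \left(462 + 12\right) 263 = 474 \cdot 263 = 124662$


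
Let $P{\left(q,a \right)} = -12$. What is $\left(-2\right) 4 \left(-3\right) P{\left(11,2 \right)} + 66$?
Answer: $-222$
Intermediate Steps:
$\left(-2\right) 4 \left(-3\right) P{\left(11,2 \right)} + 66 = \left(-2\right) 4 \left(-3\right) \left(-12\right) + 66 = \left(-8\right) \left(-3\right) \left(-12\right) + 66 = 24 \left(-12\right) + 66 = -288 + 66 = -222$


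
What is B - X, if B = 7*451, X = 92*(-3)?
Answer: 3433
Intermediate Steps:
X = -276
B = 3157
B - X = 3157 - 1*(-276) = 3157 + 276 = 3433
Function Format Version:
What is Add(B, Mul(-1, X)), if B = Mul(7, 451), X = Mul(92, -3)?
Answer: 3433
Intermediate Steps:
X = -276
B = 3157
Add(B, Mul(-1, X)) = Add(3157, Mul(-1, -276)) = Add(3157, 276) = 3433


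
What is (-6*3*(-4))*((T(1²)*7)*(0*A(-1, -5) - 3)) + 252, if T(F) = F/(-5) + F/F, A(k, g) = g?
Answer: -4788/5 ≈ -957.60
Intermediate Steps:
T(F) = 1 - F/5 (T(F) = F*(-⅕) + 1 = -F/5 + 1 = 1 - F/5)
(-6*3*(-4))*((T(1²)*7)*(0*A(-1, -5) - 3)) + 252 = (-6*3*(-4))*(((1 - ⅕*1²)*7)*(0*(-5) - 3)) + 252 = (-18*(-4))*(((1 - ⅕*1)*7)*(0 - 3)) + 252 = 72*(((1 - ⅕)*7)*(-3)) + 252 = 72*(((⅘)*7)*(-3)) + 252 = 72*((28/5)*(-3)) + 252 = 72*(-84/5) + 252 = -6048/5 + 252 = -4788/5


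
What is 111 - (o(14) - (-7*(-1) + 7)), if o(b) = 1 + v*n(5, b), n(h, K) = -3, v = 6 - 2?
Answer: 136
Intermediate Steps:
v = 4
o(b) = -11 (o(b) = 1 + 4*(-3) = 1 - 12 = -11)
111 - (o(14) - (-7*(-1) + 7)) = 111 - (-11 - (-7*(-1) + 7)) = 111 - (-11 - (7 + 7)) = 111 - (-11 - 1*14) = 111 - (-11 - 14) = 111 - 1*(-25) = 111 + 25 = 136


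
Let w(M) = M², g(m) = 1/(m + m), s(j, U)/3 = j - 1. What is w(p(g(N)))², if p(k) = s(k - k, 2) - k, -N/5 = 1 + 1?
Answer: 12117361/160000 ≈ 75.734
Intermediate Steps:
N = -10 (N = -5*(1 + 1) = -5*2 = -10)
s(j, U) = -3 + 3*j (s(j, U) = 3*(j - 1) = 3*(-1 + j) = -3 + 3*j)
g(m) = 1/(2*m)
p(k) = -3 - k (p(k) = (-3 + 3*(k - k)) - k = (-3 + 3*0) - k = (-3 + 0) - k = -3 - k)
w(p(g(N)))² = ((-3 - 1/(2*(-10)))²)² = ((-3 - (-1)/(2*10))²)² = ((-3 - 1*(-1/20))²)² = ((-3 + 1/20)²)² = ((-59/20)²)² = (3481/400)² = 12117361/160000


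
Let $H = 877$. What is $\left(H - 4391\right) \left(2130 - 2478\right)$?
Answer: $1222872$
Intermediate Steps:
$\left(H - 4391\right) \left(2130 - 2478\right) = \left(877 - 4391\right) \left(2130 - 2478\right) = \left(-3514\right) \left(-348\right) = 1222872$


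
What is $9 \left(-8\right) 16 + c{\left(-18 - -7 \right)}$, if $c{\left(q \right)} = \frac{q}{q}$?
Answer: $-1151$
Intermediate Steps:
$c{\left(q \right)} = 1$
$9 \left(-8\right) 16 + c{\left(-18 - -7 \right)} = 9 \left(-8\right) 16 + 1 = \left(-72\right) 16 + 1 = -1152 + 1 = -1151$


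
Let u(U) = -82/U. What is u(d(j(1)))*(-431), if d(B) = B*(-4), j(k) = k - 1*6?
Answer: 17671/10 ≈ 1767.1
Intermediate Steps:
j(k) = -6 + k (j(k) = k - 6 = -6 + k)
d(B) = -4*B
u(d(j(1)))*(-431) = -82*(-1/(4*(-6 + 1)))*(-431) = -82/((-4*(-5)))*(-431) = -82/20*(-431) = -82*1/20*(-431) = -41/10*(-431) = 17671/10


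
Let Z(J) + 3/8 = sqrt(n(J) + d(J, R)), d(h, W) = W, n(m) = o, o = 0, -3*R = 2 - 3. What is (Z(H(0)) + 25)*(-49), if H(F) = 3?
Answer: -9653/8 - 49*sqrt(3)/3 ≈ -1234.9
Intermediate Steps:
R = 1/3 (R = -(2 - 3)/3 = -1/3*(-1) = 1/3 ≈ 0.33333)
n(m) = 0
Z(J) = -3/8 + sqrt(3)/3 (Z(J) = -3/8 + sqrt(0 + 1/3) = -3/8 + sqrt(1/3) = -3/8 + sqrt(3)/3)
(Z(H(0)) + 25)*(-49) = ((-3/8 + sqrt(3)/3) + 25)*(-49) = (197/8 + sqrt(3)/3)*(-49) = -9653/8 - 49*sqrt(3)/3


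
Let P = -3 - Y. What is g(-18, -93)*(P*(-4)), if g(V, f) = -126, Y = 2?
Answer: -2520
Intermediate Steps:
P = -5 (P = -3 - 1*2 = -3 - 2 = -5)
g(-18, -93)*(P*(-4)) = -(-630)*(-4) = -126*20 = -2520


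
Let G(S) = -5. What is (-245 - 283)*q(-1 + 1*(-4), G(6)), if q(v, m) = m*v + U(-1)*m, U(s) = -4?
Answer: -23760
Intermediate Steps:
q(v, m) = -4*m + m*v (q(v, m) = m*v - 4*m = -4*m + m*v)
(-245 - 283)*q(-1 + 1*(-4), G(6)) = (-245 - 283)*(-5*(-4 + (-1 + 1*(-4)))) = -(-2640)*(-4 + (-1 - 4)) = -(-2640)*(-4 - 5) = -(-2640)*(-9) = -528*45 = -23760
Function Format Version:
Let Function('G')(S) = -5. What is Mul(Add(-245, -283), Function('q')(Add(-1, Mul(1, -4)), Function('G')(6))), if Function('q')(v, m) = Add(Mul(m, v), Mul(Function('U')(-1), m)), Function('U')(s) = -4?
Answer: -23760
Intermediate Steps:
Function('q')(v, m) = Add(Mul(-4, m), Mul(m, v)) (Function('q')(v, m) = Add(Mul(m, v), Mul(-4, m)) = Add(Mul(-4, m), Mul(m, v)))
Mul(Add(-245, -283), Function('q')(Add(-1, Mul(1, -4)), Function('G')(6))) = Mul(Add(-245, -283), Mul(-5, Add(-4, Add(-1, Mul(1, -4))))) = Mul(-528, Mul(-5, Add(-4, Add(-1, -4)))) = Mul(-528, Mul(-5, Add(-4, -5))) = Mul(-528, Mul(-5, -9)) = Mul(-528, 45) = -23760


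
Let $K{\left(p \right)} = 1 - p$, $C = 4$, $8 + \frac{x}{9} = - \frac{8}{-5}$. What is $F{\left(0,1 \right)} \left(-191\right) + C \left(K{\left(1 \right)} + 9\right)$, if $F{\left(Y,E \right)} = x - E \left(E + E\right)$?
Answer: $\frac{57098}{5} \approx 11420.0$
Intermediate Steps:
$x = - \frac{288}{5}$ ($x = -72 + 9 \left(- \frac{8}{-5}\right) = -72 + 9 \left(\left(-8\right) \left(- \frac{1}{5}\right)\right) = -72 + 9 \cdot \frac{8}{5} = -72 + \frac{72}{5} = - \frac{288}{5} \approx -57.6$)
$F{\left(Y,E \right)} = - \frac{288}{5} - 2 E^{2}$ ($F{\left(Y,E \right)} = - \frac{288}{5} - E \left(E + E\right) = - \frac{288}{5} - E 2 E = - \frac{288}{5} - 2 E^{2}$)
$F{\left(0,1 \right)} \left(-191\right) + C \left(K{\left(1 \right)} + 9\right) = \left(- \frac{288}{5} - 2 \cdot 1^{2}\right) \left(-191\right) + 4 \left(\left(1 - 1\right) + 9\right) = \left(- \frac{288}{5} - 2\right) \left(-191\right) + 4 \left(\left(1 - 1\right) + 9\right) = \left(- \frac{288}{5} - 2\right) \left(-191\right) + 4 \left(0 + 9\right) = \left(- \frac{298}{5}\right) \left(-191\right) + 4 \cdot 9 = \frac{56918}{5} + 36 = \frac{57098}{5}$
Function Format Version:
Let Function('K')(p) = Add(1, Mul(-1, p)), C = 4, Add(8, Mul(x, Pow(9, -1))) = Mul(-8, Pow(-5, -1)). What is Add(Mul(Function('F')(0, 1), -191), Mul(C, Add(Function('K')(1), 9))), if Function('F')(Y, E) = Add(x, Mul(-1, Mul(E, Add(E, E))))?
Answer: Rational(57098, 5) ≈ 11420.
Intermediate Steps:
x = Rational(-288, 5) (x = Add(-72, Mul(9, Mul(-8, Pow(-5, -1)))) = Add(-72, Mul(9, Mul(-8, Rational(-1, 5)))) = Add(-72, Mul(9, Rational(8, 5))) = Add(-72, Rational(72, 5)) = Rational(-288, 5) ≈ -57.600)
Function('F')(Y, E) = Add(Rational(-288, 5), Mul(-2, Pow(E, 2))) (Function('F')(Y, E) = Add(Rational(-288, 5), Mul(-1, Mul(E, Add(E, E)))) = Add(Rational(-288, 5), Mul(-1, Mul(E, Mul(2, E)))) = Add(Rational(-288, 5), Mul(-1, Mul(2, Pow(E, 2)))) = Add(Rational(-288, 5), Mul(-2, Pow(E, 2))))
Add(Mul(Function('F')(0, 1), -191), Mul(C, Add(Function('K')(1), 9))) = Add(Mul(Add(Rational(-288, 5), Mul(-2, Pow(1, 2))), -191), Mul(4, Add(Add(1, Mul(-1, 1)), 9))) = Add(Mul(Add(Rational(-288, 5), Mul(-2, 1)), -191), Mul(4, Add(Add(1, -1), 9))) = Add(Mul(Add(Rational(-288, 5), -2), -191), Mul(4, Add(0, 9))) = Add(Mul(Rational(-298, 5), -191), Mul(4, 9)) = Add(Rational(56918, 5), 36) = Rational(57098, 5)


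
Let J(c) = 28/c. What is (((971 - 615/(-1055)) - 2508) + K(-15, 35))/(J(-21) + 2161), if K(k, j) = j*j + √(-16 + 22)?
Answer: -197127/1367069 + 3*√6/6479 ≈ -0.14306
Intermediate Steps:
K(k, j) = √6 + j² (K(k, j) = j² + √6 = √6 + j²)
(((971 - 615/(-1055)) - 2508) + K(-15, 35))/(J(-21) + 2161) = (((971 - 615/(-1055)) - 2508) + (√6 + 35²))/(28/(-21) + 2161) = (((971 - 615*(-1/1055)) - 2508) + (√6 + 1225))/(28*(-1/21) + 2161) = (((971 + 123/211) - 2508) + (1225 + √6))/(-4/3 + 2161) = ((205004/211 - 2508) + (1225 + √6))/(6479/3) = (-324184/211 + (1225 + √6))*(3/6479) = (-65709/211 + √6)*(3/6479) = -197127/1367069 + 3*√6/6479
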